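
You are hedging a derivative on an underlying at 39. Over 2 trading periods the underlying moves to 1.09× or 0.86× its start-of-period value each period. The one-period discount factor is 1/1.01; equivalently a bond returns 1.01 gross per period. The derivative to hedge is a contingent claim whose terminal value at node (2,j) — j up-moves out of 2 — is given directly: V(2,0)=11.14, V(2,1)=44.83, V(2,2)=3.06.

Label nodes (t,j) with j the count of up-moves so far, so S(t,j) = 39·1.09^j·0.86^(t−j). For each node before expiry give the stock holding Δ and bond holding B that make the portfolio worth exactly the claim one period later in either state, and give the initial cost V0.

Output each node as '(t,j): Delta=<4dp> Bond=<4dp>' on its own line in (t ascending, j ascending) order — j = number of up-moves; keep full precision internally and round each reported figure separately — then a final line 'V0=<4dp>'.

Since d<R<u, set p* = (R−d)/(u−d) = 0.6522; price each node as the discounted p*-expectation of its children.
Payoff layer (t=2): V(2,0)=11.1400, V(2,1)=44.8300, V(2,2)=3.0600
(1,0): S=33.5400. Δ = (V_up−V_dn)/(S_up−S_dn) = (44.8300−11.1400)/(36.5586−28.8444) = 4.3673. V = [p*·44.8300 + (1−p*)·11.1400]/1.01 = 32.7839. B = V − Δ·S = -113.6944.
(1,1): S=42.5100. Δ = (V_up−V_dn)/(S_up−S_dn) = (3.0600−44.8300)/(46.3359−36.5586) = -4.2721. V = [p*·3.0600 + (1−p*)·44.8300]/1.01 = 17.4146. B = V − Δ·S = 199.0232.
(0,0): S=39.0000. Δ = (V_up−V_dn)/(S_up−S_dn) = (17.4146−32.7839)/(42.5100−33.5400) = -1.7134. V = [p*·17.4146 + (1−p*)·32.7839]/1.01 = 22.5351. B = V − Δ·S = 89.3583.
Check: Δ(0,0)·S0 + B(0,0) = 22.5351 = V0.

(0,0): Delta=-1.7134 Bond=89.3583
(1,0): Delta=4.3673 Bond=-113.6944
(1,1): Delta=-4.2721 Bond=199.0232
V0=22.5351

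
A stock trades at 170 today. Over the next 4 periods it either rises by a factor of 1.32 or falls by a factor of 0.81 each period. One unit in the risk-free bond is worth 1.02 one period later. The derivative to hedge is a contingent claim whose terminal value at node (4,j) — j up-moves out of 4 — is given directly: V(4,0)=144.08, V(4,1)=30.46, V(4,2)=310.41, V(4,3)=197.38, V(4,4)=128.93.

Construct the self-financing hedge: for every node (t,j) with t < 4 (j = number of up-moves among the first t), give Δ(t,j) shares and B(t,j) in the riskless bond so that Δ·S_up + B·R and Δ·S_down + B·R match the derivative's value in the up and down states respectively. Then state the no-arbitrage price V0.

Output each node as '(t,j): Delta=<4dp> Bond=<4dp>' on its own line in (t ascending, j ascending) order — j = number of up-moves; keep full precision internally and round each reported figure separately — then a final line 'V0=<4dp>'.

Since d<R<u, set p* = (R−d)/(u−d) = 0.4118; price each node as the discounted p*-expectation of its children.
Terminal payoffs: V(4,0)=144.0800, V(4,1)=30.4600, V(4,2)=310.4100, V(4,3)=197.3800, V(4,4)=128.9300
Node (3,0) S=90.3450: V=(p*·30.4600+(1−p*)·144.0800)/1.02=95.3875; Δ=(30.4600−144.0800)/(119.2554−73.1794)=-2.4659; B=V−Δ·S=318.1719
Node (3,1) S=147.2288: V=(p*·310.4100+(1−p*)·30.4600)/1.02=142.8760; Δ=(310.4100−30.4600)/(194.3421−119.2554)=3.7284; B=V−Δ·S=-406.0456
Node (3,2) S=239.9285: V=(p*·197.3800+(1−p*)·310.4100)/1.02=258.6943; Δ=(197.3800−310.4100)/(316.7056−194.3421)=-0.9237; B=V−Δ·S=480.3218
Node (3,3) S=390.9946: V=(p*·128.9300+(1−p*)·197.3800)/1.02=165.8772; Δ=(128.9300−197.3800)/(516.1128−316.7056)=-0.3433; B=V−Δ·S=300.0928
Node (2,0) S=111.5370: V=(p*·142.8760+(1−p*)·95.3875)/1.02=112.6879; Δ=(142.8760−95.3875)/(147.2288−90.3450)=0.8348; B=V−Δ·S=19.5732
Node (2,1) S=181.7640: V=(p*·258.6943+(1−p*)·142.8760)/1.02=186.8293; Δ=(258.6943−142.8760)/(239.9285−147.2288)=1.2494; B=V−Δ·S=-40.2655
Node (2,2) S=296.2080: V=(p*·165.8772+(1−p*)·258.6943)/1.02=216.1525; Δ=(165.8772−258.6943)/(390.9946−239.9285)=-0.6144; B=V−Δ·S=398.1469
Node (1,0) S=137.7000: V=(p*·186.8293+(1−p*)·112.6879)/1.02=140.4085; Δ=(186.8293−112.6879)/(181.7640−111.5370)=1.0557; B=V−Δ·S=-4.9669
Node (1,1) S=224.4000: V=(p*·216.1525+(1−p*)·186.8293)/1.02=195.0035; Δ=(216.1525−186.8293)/(296.2080−181.7640)=0.2562; B=V−Δ·S=137.5072
Node (0,0) S=170.0000: V=(p*·195.0035+(1−p*)·140.4085)/1.02=159.6949; Δ=(195.0035−140.4085)/(224.4000−137.7000)=0.6297; B=V−Δ·S=52.6460
Root portfolio cost Δ·170+B reproduces V0=159.6949.

(0,0): Delta=0.6297 Bond=52.6460
(1,0): Delta=1.0557 Bond=-4.9669
(1,1): Delta=0.2562 Bond=137.5072
(2,0): Delta=0.8348 Bond=19.5732
(2,1): Delta=1.2494 Bond=-40.2655
(2,2): Delta=-0.6144 Bond=398.1469
(3,0): Delta=-2.4659 Bond=318.1719
(3,1): Delta=3.7284 Bond=-406.0456
(3,2): Delta=-0.9237 Bond=480.3218
(3,3): Delta=-0.3433 Bond=300.0928
V0=159.6949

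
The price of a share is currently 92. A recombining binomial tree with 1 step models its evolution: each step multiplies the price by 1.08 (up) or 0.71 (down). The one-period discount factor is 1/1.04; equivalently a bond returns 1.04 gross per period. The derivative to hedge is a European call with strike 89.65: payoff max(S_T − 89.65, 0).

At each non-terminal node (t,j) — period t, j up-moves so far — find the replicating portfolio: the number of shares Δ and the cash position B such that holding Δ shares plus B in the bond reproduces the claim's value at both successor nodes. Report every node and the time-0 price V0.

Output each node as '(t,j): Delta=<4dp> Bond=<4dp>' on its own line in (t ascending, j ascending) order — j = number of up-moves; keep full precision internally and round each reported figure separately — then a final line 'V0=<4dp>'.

(0,0): Delta=0.2853 Bond=-17.9161
V0=8.3272

Since d<R<u, set p* = (R−d)/(u−d) = 0.8919; price each node as the discounted p*-expectation of its children.
Terminal values V(1,·): V(1,0)=0.0000, V(1,1)=9.7100
(0,0): S=92.0000. Δ = (V_up−V_dn)/(S_up−S_dn) = (9.7100−0.0000)/(99.3600−65.3200) = 0.2853. V = [p*·9.7100 + (1−p*)·0.0000]/1.04 = 8.3272. B = V − Δ·S = -17.9161.
Each (Δ,B) replicates both successor values, so the strategy is self-financing and V0 is arbitrage-free.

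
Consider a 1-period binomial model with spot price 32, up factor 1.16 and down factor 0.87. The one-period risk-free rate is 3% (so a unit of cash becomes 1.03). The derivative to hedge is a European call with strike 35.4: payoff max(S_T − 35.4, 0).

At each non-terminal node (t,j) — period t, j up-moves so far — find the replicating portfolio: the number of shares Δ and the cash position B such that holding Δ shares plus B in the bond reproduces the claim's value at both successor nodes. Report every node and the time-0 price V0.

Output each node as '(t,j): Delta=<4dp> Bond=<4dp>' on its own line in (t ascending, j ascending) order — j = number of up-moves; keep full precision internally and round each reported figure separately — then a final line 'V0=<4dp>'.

(0,0): Delta=0.1853 Bond=-5.0097
V0=0.9213

Risk-neutral probability p* = (R−d)/(u−d) = (1.03−0.87)/(1.16−0.87) = 0.5517.
Payoff layer (t=1): V(1,0)=0.0000, V(1,1)=1.7200
(0,0): S=32.0000. Δ = (V_up−V_dn)/(S_up−S_dn) = (1.7200−0.0000)/(37.1200−27.8400) = 0.1853. V = [p*·1.7200 + (1−p*)·0.0000]/1.03 = 0.9213. B = V − Δ·S = -5.0097.
The time-0 hedge costs 0.9213, which is the no-arbitrage price.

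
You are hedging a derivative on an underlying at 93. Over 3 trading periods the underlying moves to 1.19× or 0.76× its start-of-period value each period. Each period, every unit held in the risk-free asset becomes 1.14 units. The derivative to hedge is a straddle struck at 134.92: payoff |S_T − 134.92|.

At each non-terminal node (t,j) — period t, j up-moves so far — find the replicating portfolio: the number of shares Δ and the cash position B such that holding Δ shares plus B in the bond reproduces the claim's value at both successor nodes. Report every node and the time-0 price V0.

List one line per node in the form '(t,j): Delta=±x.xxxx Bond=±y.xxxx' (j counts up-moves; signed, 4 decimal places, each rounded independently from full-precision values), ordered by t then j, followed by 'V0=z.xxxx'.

Risk-neutral probability p* = (R−d)/(u−d) = (1.14−0.76)/(1.19−0.76) = 0.8837.
At expiry t=3: V(3,0)=94.0952, V(3,1)=70.9970, V(3,2)=34.8301, V(3,3)=21.7998
(2,0): S=53.7168. Δ = (V_up−V_dn)/(S_up−S_dn) = (70.9970−94.0952)/(63.9230−40.8248) = -1.0000. V = [p*·70.9970 + (1−p*)·94.0952]/1.14 = 64.6341. B = V − Δ·S = 118.3509.
(2,1): S=84.1092. Δ = (V_up−V_dn)/(S_up−S_dn) = (34.8301−70.9970)/(100.0899−63.9230) = -1.0000. V = [p*·34.8301 + (1−p*)·70.9970]/1.14 = 34.2417. B = V − Δ·S = 118.3509.
(2,2): S=131.6973. Δ = (V_up−V_dn)/(S_up−S_dn) = (21.7998−34.8301)/(156.7198−100.0899) = -0.2301. V = [p*·21.7998 + (1−p*)·34.8301]/1.14 = 20.4517. B = V − Δ·S = 50.7546.
(1,0): S=70.6800. Δ = (V_up−V_dn)/(S_up−S_dn) = (34.2417−64.6341)/(84.1092−53.7168) = -1.0000. V = [p*·34.2417 + (1−p*)·64.6341]/1.14 = 33.1366. B = V − Δ·S = 103.8166.
(1,1): S=110.6700. Δ = (V_up−V_dn)/(S_up−S_dn) = (20.4517−34.2417)/(131.6973−84.1092) = -0.2898. V = [p*·20.4517 + (1−p*)·34.2417]/1.14 = 19.3467. B = V − Δ·S = 51.4164.
(0,0): S=93.0000. Δ = (V_up−V_dn)/(S_up−S_dn) = (19.3467−33.1366)/(110.6700−70.6800) = -0.3448. V = [p*·19.3467 + (1−p*)·33.1366]/1.14 = 18.3773. B = V − Δ·S = 50.4469.
Check: Δ(0,0)·S0 + B(0,0) = 18.3773 = V0.

(0,0): Delta=-0.3448 Bond=50.4469
(1,0): Delta=-1.0000 Bond=103.8166
(1,1): Delta=-0.2898 Bond=51.4164
(2,0): Delta=-1.0000 Bond=118.3509
(2,1): Delta=-1.0000 Bond=118.3509
(2,2): Delta=-0.2301 Bond=50.7546
V0=18.3773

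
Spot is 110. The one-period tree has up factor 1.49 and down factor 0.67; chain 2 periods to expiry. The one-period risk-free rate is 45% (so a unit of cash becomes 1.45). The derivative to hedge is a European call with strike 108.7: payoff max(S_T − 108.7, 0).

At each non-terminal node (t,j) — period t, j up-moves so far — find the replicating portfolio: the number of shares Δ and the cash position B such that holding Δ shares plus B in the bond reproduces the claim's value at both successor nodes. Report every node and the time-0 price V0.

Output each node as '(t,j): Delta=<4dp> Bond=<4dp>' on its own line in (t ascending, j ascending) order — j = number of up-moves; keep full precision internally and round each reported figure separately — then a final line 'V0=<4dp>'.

Risk-neutral probability p* = (R−d)/(u−d) = (1.45−0.67)/(1.49−0.67) = 0.9512.
Terminal payoffs: V(2,0)=0.0000, V(2,1)=1.1130, V(2,2)=135.5110
Node (1,0) S=73.7000: V=(p*·1.1130+(1−p*)·0.0000)/1.45=0.7301; Δ=(1.1130−0.0000)/(109.8130−49.3790)=0.0184; B=V−Δ·S=-0.6272
Node (1,1) S=163.9000: V=(p*·135.5110+(1−p*)·1.1130)/1.45=88.9345; Δ=(135.5110−1.1130)/(244.2110−109.8130)=1.0000; B=V−Δ·S=-74.9655
Node (0,0) S=110.0000: V=(p*·88.9345+(1−p*)·0.7301)/1.45=58.3668; Δ=(88.9345−0.7301)/(163.9000−73.7000)=0.9779; B=V−Δ·S=-49.1995
Self-financing check: at every node Δ·S+B equals the discounted successor values.

(0,0): Delta=0.9779 Bond=-49.1995
(1,0): Delta=0.0184 Bond=-0.6272
(1,1): Delta=1.0000 Bond=-74.9655
V0=58.3668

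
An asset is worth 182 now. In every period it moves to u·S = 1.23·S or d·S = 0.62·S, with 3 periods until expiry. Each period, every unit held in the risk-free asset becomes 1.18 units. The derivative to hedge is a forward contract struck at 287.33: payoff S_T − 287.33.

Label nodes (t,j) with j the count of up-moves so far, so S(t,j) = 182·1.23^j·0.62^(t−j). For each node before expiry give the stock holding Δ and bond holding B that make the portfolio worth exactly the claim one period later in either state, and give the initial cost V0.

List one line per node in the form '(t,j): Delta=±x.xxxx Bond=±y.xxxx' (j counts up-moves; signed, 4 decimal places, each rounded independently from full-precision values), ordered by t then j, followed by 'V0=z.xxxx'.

(0,0): Delta=1.0000 Bond=-174.8779
(1,0): Delta=1.0000 Bond=-206.3559
(1,1): Delta=1.0000 Bond=-206.3559
(2,0): Delta=1.0000 Bond=-243.5000
(2,1): Delta=1.0000 Bond=-243.5000
(2,2): Delta=1.0000 Bond=-243.5000
V0=7.1221

No-arbitrage ⇒ martingale measure with p* = (R−d)/(u−d) = 0.9180.
At expiry t=3: V(3,0)=-243.9543, V(3,1)=-201.2782, V(3,2)=-116.6144, V(3,3)=51.3478
(2,0): S=69.9608. Δ = (V_up−V_dn)/(S_up−S_dn) = (-201.2782−-243.9543)/(86.0518−43.3757) = 1.0000. V = [p*·-201.2782 + (1−p*)·-243.9543]/1.18 = -173.5392. B = V − Δ·S = -243.5000.
(2,1): S=138.7932. Δ = (V_up−V_dn)/(S_up−S_dn) = (-116.6144−-201.2782)/(170.7156−86.0518) = 1.0000. V = [p*·-116.6144 + (1−p*)·-201.2782]/1.18 = -104.7068. B = V − Δ·S = -243.5000.
(2,2): S=275.3478. Δ = (V_up−V_dn)/(S_up−S_dn) = (51.3478−-116.6144)/(338.6778−170.7156) = 1.0000. V = [p*·51.3478 + (1−p*)·-116.6144]/1.18 = 31.8478. B = V − Δ·S = -243.5000.
(1,0): S=112.8400. Δ = (V_up−V_dn)/(S_up−S_dn) = (-104.7068−-173.5392)/(138.7932−69.9608) = 1.0000. V = [p*·-104.7068 + (1−p*)·-173.5392]/1.18 = -93.5159. B = V − Δ·S = -206.3559.
(1,1): S=223.8600. Δ = (V_up−V_dn)/(S_up−S_dn) = (31.8478−-104.7068)/(275.3478−138.7932) = 1.0000. V = [p*·31.8478 + (1−p*)·-104.7068]/1.18 = 17.5041. B = V − Δ·S = -206.3559.
(0,0): S=182.0000. Δ = (V_up−V_dn)/(S_up−S_dn) = (17.5041−-93.5159)/(223.8600−112.8400) = 1.0000. V = [p*·17.5041 + (1−p*)·-93.5159]/1.18 = 7.1221. B = V − Δ·S = -174.8779.
Root portfolio cost Δ·182+B reproduces V0=7.1221.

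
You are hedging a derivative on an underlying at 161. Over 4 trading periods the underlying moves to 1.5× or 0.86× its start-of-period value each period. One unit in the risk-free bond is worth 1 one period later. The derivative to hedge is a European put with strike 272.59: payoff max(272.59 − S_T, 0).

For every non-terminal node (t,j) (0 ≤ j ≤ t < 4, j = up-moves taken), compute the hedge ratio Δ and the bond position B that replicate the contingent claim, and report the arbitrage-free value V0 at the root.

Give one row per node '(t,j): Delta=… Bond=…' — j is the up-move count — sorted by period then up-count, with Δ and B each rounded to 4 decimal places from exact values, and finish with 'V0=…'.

The replicating-portfolio and risk-neutral prices coincide; use p* = (1−0.86)/(1.5−0.86) = 0.2188 for the latter.
Terminal payoffs: V(4,0)=184.5217, V(4,1)=118.9825, V(4,2)=4.6699, V(4,3)=0.0000, V(4,4)=0.0000
  t=3,j=0: stock 102.4050 → up 153.6075 (V=118.9825), down 88.0683 (V=184.5217). Price 170.1850; hedge Δ=-1.0000, bond B=272.5900.
  t=3,j=1: stock 178.6134 → up 267.9201 (V=4.6699), down 153.6075 (V=118.9825). Price 93.9766; hedge Δ=-1.0000, bond B=272.5900.
  t=3,j=2: stock 311.5350 → up 467.3025 (V=0.0000), down 267.9201 (V=4.6699). Price 3.6484; hedge Δ=-0.0234, bond B=10.9451.
  t=3,j=3: stock 543.3750 → up 815.0625 (V=0.0000), down 467.3025 (V=0.0000). Price 0.0000; hedge Δ=0.0000, bond B=0.0000.
  t=2,j=0: stock 119.0756 → up 178.6134 (V=93.9766), down 102.4050 (V=170.1850). Price 153.5144; hedge Δ=-1.0000, bond B=272.5900.
  t=2,j=1: stock 207.6900 → up 311.5350 (V=3.6484), down 178.6134 (V=93.9766). Price 74.2173; hedge Δ=-0.6796, bond B=215.3552.
  t=2,j=2: stock 362.2500 → up 543.3750 (V=0.0000), down 311.5350 (V=3.6484). Price 2.8503; hedge Δ=-0.0157, bond B=8.5508.
  t=1,j=0: stock 138.4600 → up 207.6900 (V=74.2173), down 119.0756 (V=153.5144). Price 136.1682; hedge Δ=-0.8949, bond B=260.0699.
  t=1,j=1: stock 241.5000 → up 362.2500 (V=2.8503), down 207.6900 (V=74.2173). Price 58.6058; hedge Δ=-0.4617, bond B=170.1167.
  t=0,j=0: stock 161.0000 → up 241.5000 (V=58.6058), down 138.4600 (V=136.1682). Price 119.2014; hedge Δ=-0.7527, bond B=240.3926.
Self-financing check: at every node Δ·S+B equals the discounted successor values.

(0,0): Delta=-0.7527 Bond=240.3926
(1,0): Delta=-0.8949 Bond=260.0699
(1,1): Delta=-0.4617 Bond=170.1167
(2,0): Delta=-1.0000 Bond=272.5900
(2,1): Delta=-0.6796 Bond=215.3552
(2,2): Delta=-0.0157 Bond=8.5508
(3,0): Delta=-1.0000 Bond=272.5900
(3,1): Delta=-1.0000 Bond=272.5900
(3,2): Delta=-0.0234 Bond=10.9451
(3,3): Delta=0.0000 Bond=0.0000
V0=119.2014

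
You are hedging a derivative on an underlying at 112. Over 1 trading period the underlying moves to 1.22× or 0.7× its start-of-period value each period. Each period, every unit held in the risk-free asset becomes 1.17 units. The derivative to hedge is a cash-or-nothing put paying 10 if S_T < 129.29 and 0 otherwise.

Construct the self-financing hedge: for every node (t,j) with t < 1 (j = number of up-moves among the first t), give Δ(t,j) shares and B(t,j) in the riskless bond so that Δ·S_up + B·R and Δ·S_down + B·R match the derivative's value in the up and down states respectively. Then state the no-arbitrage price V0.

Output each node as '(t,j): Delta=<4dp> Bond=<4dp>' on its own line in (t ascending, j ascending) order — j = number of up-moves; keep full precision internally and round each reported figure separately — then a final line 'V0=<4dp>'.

No-arbitrage ⇒ martingale measure with p* = (R−d)/(u−d) = 0.9038.
At expiry t=1: V(1,0)=10.0000, V(1,1)=0.0000
  t=0,j=0: stock 112.0000 → up 136.6400 (V=0.0000), down 78.4000 (V=10.0000). Price 0.8218; hedge Δ=-0.1717, bond B=20.0526.
The time-0 hedge costs 0.8218, which is the no-arbitrage price.

(0,0): Delta=-0.1717 Bond=20.0526
V0=0.8218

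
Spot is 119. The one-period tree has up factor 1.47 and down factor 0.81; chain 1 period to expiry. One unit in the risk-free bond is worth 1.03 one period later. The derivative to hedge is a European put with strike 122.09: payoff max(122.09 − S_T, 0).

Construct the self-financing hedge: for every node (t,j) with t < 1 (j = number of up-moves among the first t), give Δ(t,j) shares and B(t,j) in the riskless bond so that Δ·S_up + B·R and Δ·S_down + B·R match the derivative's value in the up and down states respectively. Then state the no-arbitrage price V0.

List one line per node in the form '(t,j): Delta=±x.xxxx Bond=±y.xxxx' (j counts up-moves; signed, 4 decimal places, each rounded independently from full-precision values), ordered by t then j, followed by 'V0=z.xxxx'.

Under the risk-neutral measure, an up-move has probability p* = (R−d)/(u−d) = 0.3333 and values discount at R = 1.03.
At expiry t=1: V(1,0)=25.7000, V(1,1)=0.0000
(0,0): S=119.0000. Δ = (V_up−V_dn)/(S_up−S_dn) = (0.0000−25.7000)/(174.9300−96.3900) = -0.3272. V = [p*·0.0000 + (1−p*)·25.7000]/1.03 = 16.6343. B = V − Δ·S = 55.5737.
The time-0 hedge costs 16.6343, which is the no-arbitrage price.

(0,0): Delta=-0.3272 Bond=55.5737
V0=16.6343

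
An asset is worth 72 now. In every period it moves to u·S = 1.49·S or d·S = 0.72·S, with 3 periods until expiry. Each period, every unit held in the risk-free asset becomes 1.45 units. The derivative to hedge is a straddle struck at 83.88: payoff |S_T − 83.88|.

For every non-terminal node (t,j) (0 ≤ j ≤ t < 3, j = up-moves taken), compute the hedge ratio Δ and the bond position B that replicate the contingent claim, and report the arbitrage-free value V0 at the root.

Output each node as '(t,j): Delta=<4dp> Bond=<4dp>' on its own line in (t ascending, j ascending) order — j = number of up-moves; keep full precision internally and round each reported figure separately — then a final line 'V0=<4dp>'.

Under the risk-neutral measure, an up-move has probability p* = (R−d)/(u−d) = 0.9481 and values discount at R = 1.45.
Terminal payoffs: V(3,0)=57.0061, V(3,1)=28.2660, V(3,2)=31.2100, V(3,3)=154.2923
  t=2,j=0: stock 37.3248 → up 55.6140 (V=28.2660), down 26.8739 (V=57.0061). Price 20.5235; hedge Δ=-1.0000, bond B=57.8483.
  t=2,j=1: stock 77.2416 → up 115.0900 (V=31.2100), down 55.6140 (V=28.2660). Price 21.4187; hedge Δ=0.0495, bond B=17.5954.
  t=2,j=2: stock 159.8472 → up 238.1723 (V=154.2923), down 115.0900 (V=31.2100). Price 101.9989; hedge Δ=1.0000, bond B=-57.8483.
  t=1,j=0: stock 51.8400 → up 77.2416 (V=21.4187), down 37.3248 (V=20.5235). Price 14.7394; hedge Δ=0.0224, bond B=13.5768.
  t=1,j=1: stock 107.2800 → up 159.8472 (V=101.9989), down 77.2416 (V=21.4187). Price 67.4572; hedge Δ=0.9755, bond B=-37.1925.
  t=0,j=0: stock 72.0000 → up 107.2800 (V=67.4572), down 51.8400 (V=14.7394). Price 44.6335; hedge Δ=0.9509, bond B=-23.8311.
Each (Δ,B) replicates both successor values, so the strategy is self-financing and V0 is arbitrage-free.

(0,0): Delta=0.9509 Bond=-23.8311
(1,0): Delta=0.0224 Bond=13.5768
(1,1): Delta=0.9755 Bond=-37.1925
(2,0): Delta=-1.0000 Bond=57.8483
(2,1): Delta=0.0495 Bond=17.5954
(2,2): Delta=1.0000 Bond=-57.8483
V0=44.6335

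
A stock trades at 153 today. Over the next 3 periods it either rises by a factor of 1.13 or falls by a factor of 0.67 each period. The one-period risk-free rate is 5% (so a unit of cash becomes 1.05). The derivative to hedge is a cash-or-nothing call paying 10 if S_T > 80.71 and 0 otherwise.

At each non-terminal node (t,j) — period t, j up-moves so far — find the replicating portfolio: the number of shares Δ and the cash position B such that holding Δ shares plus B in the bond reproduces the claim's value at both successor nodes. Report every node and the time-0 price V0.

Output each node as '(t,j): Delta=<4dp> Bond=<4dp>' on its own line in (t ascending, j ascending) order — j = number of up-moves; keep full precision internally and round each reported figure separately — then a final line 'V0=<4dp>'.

(0,0): Delta=0.0370 Bond=2.2798
(1,0): Delta=0.1668 Bond=-10.9135
(1,1): Delta=0.0208 Bond=5.1953
(2,0): Delta=0.0000 Bond=0.0000
(2,1): Delta=0.1877 Bond=-13.8716
(2,2): Delta=0.0000 Bond=9.5238
V0=7.9454

Under the risk-neutral measure, an up-move has probability p* = (R−d)/(u−d) = 0.8261 and values discount at R = 1.05.
Payoff layer (t=3): V(3,0)=0.0000, V(3,1)=0.0000, V(3,2)=10.0000, V(3,3)=10.0000
(2,0): S=68.6817. Δ = (V_up−V_dn)/(S_up−S_dn) = (0.0000−0.0000)/(77.6103−46.0167) = 0.0000. V = [p*·0.0000 + (1−p*)·0.0000]/1.05 = 0.0000. B = V − Δ·S = 0.0000.
(2,1): S=115.8363. Δ = (V_up−V_dn)/(S_up−S_dn) = (10.0000−0.0000)/(130.8950−77.6103) = 0.1877. V = [p*·10.0000 + (1−p*)·0.0000]/1.05 = 7.8675. B = V − Δ·S = -13.8716.
(2,2): S=195.3657. Δ = (V_up−V_dn)/(S_up−S_dn) = (10.0000−10.0000)/(220.7632−130.8950) = 0.0000. V = [p*·10.0000 + (1−p*)·10.0000]/1.05 = 9.5238. B = V − Δ·S = 9.5238.
(1,0): S=102.5100. Δ = (V_up−V_dn)/(S_up−S_dn) = (7.8675−0.0000)/(115.8363−68.6817) = 0.1668. V = [p*·7.8675 + (1−p*)·0.0000]/1.05 = 6.1897. B = V − Δ·S = -10.9135.
(1,1): S=172.8900. Δ = (V_up−V_dn)/(S_up−S_dn) = (9.5238−7.8675)/(195.3657−115.8363) = 0.0208. V = [p*·9.5238 + (1−p*)·7.8675]/1.05 = 8.7960. B = V − Δ·S = 5.1953.
(0,0): S=153.0000. Δ = (V_up−V_dn)/(S_up−S_dn) = (8.7960−6.1897)/(172.8900−102.5100) = 0.0370. V = [p*·8.7960 + (1−p*)·6.1897]/1.05 = 7.9454. B = V − Δ·S = 2.2798.
Check: Δ(0,0)·S0 + B(0,0) = 7.9454 = V0.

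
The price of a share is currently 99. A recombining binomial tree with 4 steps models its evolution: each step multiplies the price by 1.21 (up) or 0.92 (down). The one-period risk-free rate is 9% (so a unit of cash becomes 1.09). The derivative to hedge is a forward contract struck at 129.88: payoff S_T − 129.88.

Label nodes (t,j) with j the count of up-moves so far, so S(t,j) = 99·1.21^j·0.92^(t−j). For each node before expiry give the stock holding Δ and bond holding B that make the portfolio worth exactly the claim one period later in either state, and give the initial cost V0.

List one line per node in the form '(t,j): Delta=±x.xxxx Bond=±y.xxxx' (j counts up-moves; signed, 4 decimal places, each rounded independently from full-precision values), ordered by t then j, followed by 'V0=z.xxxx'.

(0,0): Delta=1.0000 Bond=-92.0103
(1,0): Delta=1.0000 Bond=-100.2912
(1,1): Delta=1.0000 Bond=-100.2912
(2,0): Delta=1.0000 Bond=-109.3174
(2,1): Delta=1.0000 Bond=-109.3174
(2,2): Delta=1.0000 Bond=-109.3174
(3,0): Delta=1.0000 Bond=-119.1560
(3,1): Delta=1.0000 Bond=-119.1560
(3,2): Delta=1.0000 Bond=-119.1560
(3,3): Delta=1.0000 Bond=-119.1560
V0=6.9897

Since d<R<u, set p* = (R−d)/(u−d) = 0.5862; price each node as the discounted p*-expectation of its children.
At expiry t=4: V(4,0)=-58.9571, V(4,1)=-36.6010, V(4,2)=-7.1978, V(4,3)=31.4738, V(4,4)=82.3353
(3,0): S=77.0901. Δ = (V_up−V_dn)/(S_up−S_dn) = (-36.6010−-58.9571)/(93.2790−70.9229) = 1.0000. V = [p*·-36.6010 + (1−p*)·-58.9571]/1.09 = -42.0659. B = V − Δ·S = -119.1560.
(3,1): S=101.3903. Δ = (V_up−V_dn)/(S_up−S_dn) = (-7.1978−-36.6010)/(122.6822−93.2790) = 1.0000. V = [p*·-7.1978 + (1−p*)·-36.6010]/1.09 = -17.7657. B = V − Δ·S = -119.1560.
(3,2): S=133.3502. Δ = (V_up−V_dn)/(S_up−S_dn) = (31.4738−-7.1978)/(161.3538−122.6822) = 1.0000. V = [p*·31.4738 + (1−p*)·-7.1978]/1.09 = 14.1943. B = V − Δ·S = -119.1560.
(3,3): S=175.3845. Δ = (V_up−V_dn)/(S_up−S_dn) = (82.3353−31.4738)/(212.2153−161.3538) = 1.0000. V = [p*·82.3353 + (1−p*)·31.4738]/1.09 = 56.2286. B = V − Δ·S = -119.1560.
(2,0): S=83.7936. Δ = (V_up−V_dn)/(S_up−S_dn) = (-17.7657−-42.0659)/(101.3903−77.0901) = 1.0000. V = [p*·-17.7657 + (1−p*)·-42.0659]/1.09 = -25.5238. B = V − Δ·S = -109.3174.
(2,1): S=110.2068. Δ = (V_up−V_dn)/(S_up−S_dn) = (14.1943−-17.7657)/(133.3502−101.3903) = 1.0000. V = [p*·14.1943 + (1−p*)·-17.7657]/1.09 = 0.8894. B = V − Δ·S = -109.3174.
(2,2): S=144.9459. Δ = (V_up−V_dn)/(S_up−S_dn) = (56.2286−14.1943)/(175.3845−133.3502) = 1.0000. V = [p*·56.2286 + (1−p*)·14.1943]/1.09 = 35.6285. B = V − Δ·S = -109.3174.
(1,0): S=91.0800. Δ = (V_up−V_dn)/(S_up−S_dn) = (0.8894−-25.5238)/(110.2068−83.7936) = 1.0000. V = [p*·0.8894 + (1−p*)·-25.5238]/1.09 = -9.2112. B = V − Δ·S = -100.2912.
(1,1): S=119.7900. Δ = (V_up−V_dn)/(S_up−S_dn) = (35.6285−0.8894)/(144.9459−110.2068) = 1.0000. V = [p*·35.6285 + (1−p*)·0.8894]/1.09 = 19.4988. B = V − Δ·S = -100.2912.
(0,0): S=99.0000. Δ = (V_up−V_dn)/(S_up−S_dn) = (19.4988−-9.2112)/(119.7900−91.0800) = 1.0000. V = [p*·19.4988 + (1−p*)·-9.2112]/1.09 = 6.9897. B = V − Δ·S = -92.0103.
Root portfolio cost Δ·99+B reproduces V0=6.9897.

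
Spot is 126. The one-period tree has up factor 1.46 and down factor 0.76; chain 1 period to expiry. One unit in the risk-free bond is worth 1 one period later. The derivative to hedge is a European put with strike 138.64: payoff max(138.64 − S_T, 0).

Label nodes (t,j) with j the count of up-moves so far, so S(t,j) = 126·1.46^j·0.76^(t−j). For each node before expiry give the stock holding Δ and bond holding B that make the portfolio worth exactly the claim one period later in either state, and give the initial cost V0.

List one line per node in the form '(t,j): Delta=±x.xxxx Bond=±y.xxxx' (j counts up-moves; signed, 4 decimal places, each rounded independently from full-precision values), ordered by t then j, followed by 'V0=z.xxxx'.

No-arbitrage ⇒ martingale measure with p* = (R−d)/(u−d) = 0.3429.
Payoff layer (t=1): V(1,0)=42.8800, V(1,1)=0.0000
Node (0,0) S=126.0000: V=(p*·0.0000+(1−p*)·42.8800)/1=28.1783; Δ=(0.0000−42.8800)/(183.9600−95.7600)=-0.4862; B=V−Δ·S=89.4354
Each (Δ,B) replicates both successor values, so the strategy is self-financing and V0 is arbitrage-free.

(0,0): Delta=-0.4862 Bond=89.4354
V0=28.1783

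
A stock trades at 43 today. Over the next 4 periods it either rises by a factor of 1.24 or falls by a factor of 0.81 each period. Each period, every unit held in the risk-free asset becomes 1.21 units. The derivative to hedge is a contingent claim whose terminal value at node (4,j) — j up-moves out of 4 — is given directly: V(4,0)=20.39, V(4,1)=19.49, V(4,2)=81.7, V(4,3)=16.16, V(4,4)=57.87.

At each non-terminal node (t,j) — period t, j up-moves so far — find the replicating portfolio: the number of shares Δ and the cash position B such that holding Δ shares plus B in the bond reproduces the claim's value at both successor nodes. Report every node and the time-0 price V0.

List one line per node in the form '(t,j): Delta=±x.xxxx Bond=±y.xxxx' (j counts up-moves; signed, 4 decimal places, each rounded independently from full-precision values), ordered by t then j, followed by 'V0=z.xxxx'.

(0,0): Delta=0.6884 Bond=-6.7175
(1,0): Delta=-2.2184 Bond=93.1141
(1,1): Delta=0.8308 Bond=-15.7213
(2,0): Delta=3.9381 Bond=-61.0200
(2,1): Delta=-2.5200 Bond=125.6947
(2,2): Delta=0.9950 Bond=-29.8766
(3,0): Delta=-0.0916 Bond=18.2524
(3,1): Delta=4.1355 Bond=-80.7407
(3,2): Delta=-2.8460 Bond=169.5530
(3,3): Delta=1.1831 Bond=-51.5785
V0=22.8836

No-arbitrage ⇒ martingale measure with p* = (R−d)/(u−d) = 0.9302.
Terminal values V(4,·): V(4,0)=20.3900, V(4,1)=19.4900, V(4,2)=81.7000, V(4,3)=16.1600, V(4,4)=57.8700
(3,0): S=22.8520. Δ = (V_up−V_dn)/(S_up−S_dn) = (19.4900−20.3900)/(28.3364−18.5101) = -0.0916. V = [p*·19.4900 + (1−p*)·20.3900]/1.21 = 16.1593. B = V − Δ·S = 18.2524.
(3,1): S=34.9833. Δ = (V_up−V_dn)/(S_up−S_dn) = (81.7000−19.4900)/(43.3792−28.3364) = 4.1355. V = [p*·81.7000 + (1−p*)·19.4900]/1.21 = 63.9337. B = V − Δ·S = -80.7407.
(3,2): S=53.5546. Δ = (V_up−V_dn)/(S_up−S_dn) = (16.1600−81.7000)/(66.4077−43.3792) = -2.8460. V = [p*·16.1600 + (1−p*)·81.7000]/1.21 = 17.1343. B = V − Δ·S = 169.5530.
(3,3): S=81.9848. Δ = (V_up−V_dn)/(S_up−S_dn) = (57.8700−16.1600)/(101.6612−66.4077) = 1.1831. V = [p*·57.8700 + (1−p*)·16.1600]/1.21 = 45.4215. B = V − Δ·S = -51.5785.
(2,0): S=28.2123. Δ = (V_up−V_dn)/(S_up−S_dn) = (63.9337−16.1593)/(34.9833−22.8520) = 3.9381. V = [p*·63.9337 + (1−p*)·16.1593]/1.21 = 50.0831. B = V − Δ·S = -61.0200.
(2,1): S=43.1892. Δ = (V_up−V_dn)/(S_up−S_dn) = (17.1343−63.9337)/(53.5546−34.9833) = -2.5200. V = [p*·17.1343 + (1−p*)·63.9337]/1.21 = 16.8590. B = V − Δ·S = 125.6947.
(2,2): S=66.1168. Δ = (V_up−V_dn)/(S_up−S_dn) = (45.4215−17.1343)/(81.9848−53.5546) = 0.9950. V = [p*·45.4215 + (1−p*)·17.1343]/1.21 = 35.9074. B = V − Δ·S = -29.8766.
(1,0): S=34.8300. Δ = (V_up−V_dn)/(S_up−S_dn) = (16.8590−50.0831)/(43.1892−28.2123) = -2.2184. V = [p*·16.8590 + (1−p*)·50.0831]/1.21 = 15.8487. B = V − Δ·S = 93.1141.
(1,1): S=53.3200. Δ = (V_up−V_dn)/(S_up−S_dn) = (35.9074−16.8590)/(66.1168−43.1892) = 0.8308. V = [p*·35.9074 + (1−p*)·16.8590]/1.21 = 28.5772. B = V − Δ·S = -15.7213.
(0,0): S=43.0000. Δ = (V_up−V_dn)/(S_up−S_dn) = (28.5772−15.8487)/(53.3200−34.8300) = 0.6884. V = [p*·28.5772 + (1−p*)·15.8487]/1.21 = 22.8836. B = V − Δ·S = -6.7175.
Each (Δ,B) replicates both successor values, so the strategy is self-financing and V0 is arbitrage-free.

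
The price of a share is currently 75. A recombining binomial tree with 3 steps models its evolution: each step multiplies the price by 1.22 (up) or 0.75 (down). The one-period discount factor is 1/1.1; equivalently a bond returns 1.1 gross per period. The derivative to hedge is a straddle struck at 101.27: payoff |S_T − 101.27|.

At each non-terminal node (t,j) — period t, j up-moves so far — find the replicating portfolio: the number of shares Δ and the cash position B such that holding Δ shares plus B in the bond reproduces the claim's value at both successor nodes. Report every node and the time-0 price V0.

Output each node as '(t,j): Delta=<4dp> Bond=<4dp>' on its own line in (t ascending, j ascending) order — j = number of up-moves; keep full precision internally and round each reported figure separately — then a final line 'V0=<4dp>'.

(0,0): Delta=-0.0920 Bond=29.6542
(1,0): Delta=-1.0000 Bond=83.6942
(1,1): Delta=0.0994 Bond=15.1083
(2,0): Delta=-1.0000 Bond=92.0636
(2,1): Delta=-1.0000 Bond=92.0636
(2,2): Delta=0.3311 Bond=-9.2476
V0=22.7537

Since d<R<u, set p* = (R−d)/(u−d) = 0.7447; price each node as the discounted p*-expectation of its children.
Payoff layer (t=3): V(3,0)=69.6294, V(3,1)=49.8012, V(3,2)=17.5475, V(3,3)=34.9186
(2,0): S=42.1875. Δ = (V_up−V_dn)/(S_up−S_dn) = (49.8012−69.6294)/(51.4688−31.6406) = -1.0000. V = [p*·49.8012 + (1−p*)·69.6294]/1.1 = 49.8761. B = V − Δ·S = 92.0636.
(2,1): S=68.6250. Δ = (V_up−V_dn)/(S_up−S_dn) = (17.5475−49.8012)/(83.7225−51.4688) = -1.0000. V = [p*·17.5475 + (1−p*)·49.8012]/1.1 = 23.4386. B = V − Δ·S = 92.0636.
(2,2): S=111.6300. Δ = (V_up−V_dn)/(S_up−S_dn) = (34.9186−17.5475)/(136.1886−83.7225) = 0.3311. V = [p*·34.9186 + (1−p*)·17.5475]/1.1 = 27.7122. B = V − Δ·S = -9.2476.
(1,0): S=56.2500. Δ = (V_up−V_dn)/(S_up−S_dn) = (23.4386−49.8761)/(68.6250−42.1875) = -1.0000. V = [p*·23.4386 + (1−p*)·49.8761]/1.1 = 27.4442. B = V − Δ·S = 83.6942.
(1,1): S=91.5000. Δ = (V_up−V_dn)/(S_up−S_dn) = (27.7122−23.4386)/(111.6300−68.6250) = 0.0994. V = [p*·27.7122 + (1−p*)·23.4386]/1.1 = 24.2010. B = V − Δ·S = 15.1083.
(0,0): S=75.0000. Δ = (V_up−V_dn)/(S_up−S_dn) = (24.2010−27.4442)/(91.5000−56.2500) = -0.0920. V = [p*·24.2010 + (1−p*)·27.4442]/1.1 = 22.7537. B = V − Δ·S = 29.6542.
Self-financing check: at every node Δ·S+B equals the discounted successor values.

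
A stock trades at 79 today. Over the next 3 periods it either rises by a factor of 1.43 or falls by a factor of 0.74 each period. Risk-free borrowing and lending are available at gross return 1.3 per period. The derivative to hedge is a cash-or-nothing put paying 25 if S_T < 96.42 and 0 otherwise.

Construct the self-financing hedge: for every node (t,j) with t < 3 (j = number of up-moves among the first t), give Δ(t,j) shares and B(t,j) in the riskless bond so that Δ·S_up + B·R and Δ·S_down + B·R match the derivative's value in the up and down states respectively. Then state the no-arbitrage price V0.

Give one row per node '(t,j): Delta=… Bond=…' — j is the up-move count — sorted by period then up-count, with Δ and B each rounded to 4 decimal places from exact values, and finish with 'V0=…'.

(0,0): Delta=-0.0830 Bond=7.6160
(1,0): Delta=-0.3869 Bond=27.6687
(1,1): Delta=-0.0465 Bond=5.7761
(2,0): Delta=0.0000 Bond=19.2308
(2,1): Delta=-0.4334 Bond=39.8551
(2,2): Delta=0.0000 Bond=0.0000
V0=1.0596

Under the risk-neutral measure, an up-move has probability p* = (R−d)/(u−d) = 0.8116 and values discount at R = 1.3.
Terminal payoffs: V(3,0)=25.0000, V(3,1)=25.0000, V(3,2)=0.0000, V(3,3)=0.0000
Node (2,0) S=43.2604: V=(p*·25.0000+(1−p*)·25.0000)/1.3=19.2308; Δ=(25.0000−25.0000)/(61.8624−32.0127)=0.0000; B=V−Δ·S=19.2308
Node (2,1) S=83.5978: V=(p*·0.0000+(1−p*)·25.0000)/1.3=3.6232; Δ=(0.0000−25.0000)/(119.5449−61.8624)=-0.4334; B=V−Δ·S=39.8551
Node (2,2) S=161.5471: V=(p*·0.0000+(1−p*)·0.0000)/1.3=0.0000; Δ=(0.0000−0.0000)/(231.0124−119.5449)=0.0000; B=V−Δ·S=0.0000
Node (1,0) S=58.4600: V=(p*·3.6232+(1−p*)·19.2308)/1.3=5.0490; Δ=(3.6232−19.2308)/(83.5978−43.2604)=-0.3869; B=V−Δ·S=27.6687
Node (1,1) S=112.9700: V=(p*·0.0000+(1−p*)·3.6232)/1.3=0.5251; Δ=(0.0000−3.6232)/(161.5471−83.5978)=-0.0465; B=V−Δ·S=5.7761
Node (0,0) S=79.0000: V=(p*·0.5251+(1−p*)·5.0490)/1.3=1.0596; Δ=(0.5251−5.0490)/(112.9700−58.4600)=-0.0830; B=V−Δ·S=7.6160
Root portfolio cost Δ·79+B reproduces V0=1.0596.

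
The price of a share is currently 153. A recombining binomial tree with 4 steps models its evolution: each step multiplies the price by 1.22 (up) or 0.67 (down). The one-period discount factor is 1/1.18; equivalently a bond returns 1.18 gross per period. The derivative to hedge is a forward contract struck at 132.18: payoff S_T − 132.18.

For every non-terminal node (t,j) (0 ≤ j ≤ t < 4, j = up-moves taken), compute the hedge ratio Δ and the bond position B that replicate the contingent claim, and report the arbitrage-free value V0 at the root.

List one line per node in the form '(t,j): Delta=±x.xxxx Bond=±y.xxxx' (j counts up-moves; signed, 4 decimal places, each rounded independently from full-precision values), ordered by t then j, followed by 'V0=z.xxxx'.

(0,0): Delta=1.0000 Bond=-68.1770
(1,0): Delta=1.0000 Bond=-80.4488
(1,1): Delta=1.0000 Bond=-80.4488
(2,0): Delta=1.0000 Bond=-94.9296
(2,1): Delta=1.0000 Bond=-94.9296
(2,2): Delta=1.0000 Bond=-94.9296
(3,0): Delta=1.0000 Bond=-112.0169
(3,1): Delta=1.0000 Bond=-112.0169
(3,2): Delta=1.0000 Bond=-112.0169
(3,3): Delta=1.0000 Bond=-112.0169
V0=84.8230

Under the risk-neutral measure, an up-move has probability p* = (R−d)/(u−d) = 0.9273 and values discount at R = 1.18.
Terminal payoffs: V(4,0)=-101.3488, V(4,1)=-76.0396, V(4,2)=-29.9542, V(4,3)=53.9626, V(4,4)=206.7662
Node (3,0) S=46.0167: V=(p*·-76.0396+(1−p*)·-101.3488)/1.18=-66.0002; Δ=(-76.0396−-101.3488)/(56.1404−30.8312)=1.0000; B=V−Δ·S=-112.0169
Node (3,1) S=83.7917: V=(p*·-29.9542+(1−p*)·-76.0396)/1.18=-28.2253; Δ=(-29.9542−-76.0396)/(102.2258−56.1404)=1.0000; B=V−Δ·S=-112.0169
Node (3,2) S=152.5759: V=(p*·53.9626+(1−p*)·-29.9542)/1.18=40.5589; Δ=(53.9626−-29.9542)/(186.1426−102.2258)=1.0000; B=V−Δ·S=-112.0169
Node (3,3) S=277.8247: V=(p*·206.7662+(1−p*)·53.9626)/1.18=165.8078; Δ=(206.7662−53.9626)/(338.9462−186.1426)=1.0000; B=V−Δ·S=-112.0169
Node (2,0) S=68.6817: V=(p*·-28.2253+(1−p*)·-66.0002)/1.18=-26.2479; Δ=(-28.2253−-66.0002)/(83.7917−46.0167)=1.0000; B=V−Δ·S=-94.9296
Node (2,1) S=125.0622: V=(p*·40.5589+(1−p*)·-28.2253)/1.18=30.1326; Δ=(40.5589−-28.2253)/(152.5759−83.7917)=1.0000; B=V−Δ·S=-94.9296
Node (2,2) S=227.7252: V=(p*·165.8078+(1−p*)·40.5589)/1.18=132.7956; Δ=(165.8078−40.5589)/(277.8247−152.5759)=1.0000; B=V−Δ·S=-94.9296
Node (1,0) S=102.5100: V=(p*·30.1326+(1−p*)·-26.2479)/1.18=22.0612; Δ=(30.1326−-26.2479)/(125.0622−68.6817)=1.0000; B=V−Δ·S=-80.4488
Node (1,1) S=186.6600: V=(p*·132.7956+(1−p*)·30.1326)/1.18=106.2112; Δ=(132.7956−30.1326)/(227.7252−125.0622)=1.0000; B=V−Δ·S=-80.4488
Node (0,0) S=153.0000: V=(p*·106.2112+(1−p*)·22.0612)/1.18=84.8230; Δ=(106.2112−22.0612)/(186.6600−102.5100)=1.0000; B=V−Δ·S=-68.1770
Root portfolio cost Δ·153+B reproduces V0=84.8230.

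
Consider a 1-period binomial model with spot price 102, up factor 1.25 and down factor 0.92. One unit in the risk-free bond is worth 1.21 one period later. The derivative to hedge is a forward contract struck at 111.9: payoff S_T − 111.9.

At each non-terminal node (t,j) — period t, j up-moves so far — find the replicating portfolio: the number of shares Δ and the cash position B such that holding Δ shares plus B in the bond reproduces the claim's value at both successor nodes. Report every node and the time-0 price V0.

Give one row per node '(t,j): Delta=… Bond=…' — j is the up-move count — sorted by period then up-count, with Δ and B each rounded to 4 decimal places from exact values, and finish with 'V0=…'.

Since d<R<u, set p* = (R−d)/(u−d) = 0.8788; price each node as the discounted p*-expectation of its children.
Terminal payoffs: V(1,0)=-18.0600, V(1,1)=15.6000
  t=0,j=0: stock 102.0000 → up 127.5000 (V=15.6000), down 93.8400 (V=-18.0600). Price 9.5207; hedge Δ=1.0000, bond B=-92.4793.
Each (Δ,B) replicates both successor values, so the strategy is self-financing and V0 is arbitrage-free.

(0,0): Delta=1.0000 Bond=-92.4793
V0=9.5207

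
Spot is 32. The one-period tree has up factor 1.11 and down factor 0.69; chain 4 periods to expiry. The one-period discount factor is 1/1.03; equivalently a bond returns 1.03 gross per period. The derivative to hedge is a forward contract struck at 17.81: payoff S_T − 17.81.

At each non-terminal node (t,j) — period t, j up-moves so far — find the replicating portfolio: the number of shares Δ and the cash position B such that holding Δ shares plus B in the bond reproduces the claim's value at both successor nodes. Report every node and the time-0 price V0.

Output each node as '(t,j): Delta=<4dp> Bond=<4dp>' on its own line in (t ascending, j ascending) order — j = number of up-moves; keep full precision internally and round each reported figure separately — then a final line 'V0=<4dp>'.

(0,0): Delta=1.0000 Bond=-15.8240
(1,0): Delta=1.0000 Bond=-16.2987
(1,1): Delta=1.0000 Bond=-16.2987
(2,0): Delta=1.0000 Bond=-16.7876
(2,1): Delta=1.0000 Bond=-16.7876
(2,2): Delta=1.0000 Bond=-16.7876
(3,0): Delta=1.0000 Bond=-17.2913
(3,1): Delta=1.0000 Bond=-17.2913
(3,2): Delta=1.0000 Bond=-17.2913
(3,3): Delta=1.0000 Bond=-17.2913
V0=16.1760

Since d<R<u, set p* = (R−d)/(u−d) = 0.8095; price each node as the discounted p*-expectation of its children.
Terminal payoffs: V(4,0)=-10.5565, V(4,1)=-6.1414, V(4,2)=0.9613, V(4,3)=12.3873, V(4,4)=30.7683
(3,0): S=10.5123. Δ = (V_up−V_dn)/(S_up−S_dn) = (-6.1414−-10.5565)/(11.6686−7.2535) = 1.0000. V = [p*·-6.1414 + (1−p*)·-10.5565]/1.03 = -6.7790. B = V − Δ·S = -17.2913.
(3,1): S=16.9111. Δ = (V_up−V_dn)/(S_up−S_dn) = (0.9613−-6.1414)/(18.7713−11.6686) = 1.0000. V = [p*·0.9613 + (1−p*)·-6.1414]/1.03 = -0.3802. B = V − Δ·S = -17.2913.
(3,2): S=27.2048. Δ = (V_up−V_dn)/(S_up−S_dn) = (12.3873−0.9613)/(30.1973−18.7713) = 1.0000. V = [p*·12.3873 + (1−p*)·0.9613]/1.03 = 9.9135. B = V − Δ·S = -17.2913.
(3,3): S=43.7642. Δ = (V_up−V_dn)/(S_up−S_dn) = (30.7683−12.3873)/(48.5783−30.1973) = 1.0000. V = [p*·30.7683 + (1−p*)·12.3873]/1.03 = 26.4729. B = V − Δ·S = -17.2913.
(2,0): S=15.2352. Δ = (V_up−V_dn)/(S_up−S_dn) = (-0.3802−-6.7790)/(16.9111−10.5123) = 1.0000. V = [p*·-0.3802 + (1−p*)·-6.7790]/1.03 = -1.5524. B = V − Δ·S = -16.7876.
(2,1): S=24.5088. Δ = (V_up−V_dn)/(S_up−S_dn) = (9.9135−-0.3802)/(27.2048−16.9111) = 1.0000. V = [p*·9.9135 + (1−p*)·-0.3802]/1.03 = 7.7212. B = V − Δ·S = -16.7876.
(2,2): S=39.4272. Δ = (V_up−V_dn)/(S_up−S_dn) = (26.4729−9.9135)/(43.7642−27.2048) = 1.0000. V = [p*·26.4729 + (1−p*)·9.9135]/1.03 = 22.6396. B = V − Δ·S = -16.7876.
(1,0): S=22.0800. Δ = (V_up−V_dn)/(S_up−S_dn) = (7.7212−-1.5524)/(24.5088−15.2352) = 1.0000. V = [p*·7.7212 + (1−p*)·-1.5524]/1.03 = 5.7813. B = V − Δ·S = -16.2987.
(1,1): S=35.5200. Δ = (V_up−V_dn)/(S_up−S_dn) = (22.6396−7.7212)/(39.4272−24.5088) = 1.0000. V = [p*·22.6396 + (1−p*)·7.7212]/1.03 = 19.2213. B = V − Δ·S = -16.2987.
(0,0): S=32.0000. Δ = (V_up−V_dn)/(S_up−S_dn) = (19.2213−5.7813)/(35.5200−22.0800) = 1.0000. V = [p*·19.2213 + (1−p*)·5.7813]/1.03 = 16.1760. B = V − Δ·S = -15.8240.
Check: Δ(0,0)·S0 + B(0,0) = 16.1760 = V0.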